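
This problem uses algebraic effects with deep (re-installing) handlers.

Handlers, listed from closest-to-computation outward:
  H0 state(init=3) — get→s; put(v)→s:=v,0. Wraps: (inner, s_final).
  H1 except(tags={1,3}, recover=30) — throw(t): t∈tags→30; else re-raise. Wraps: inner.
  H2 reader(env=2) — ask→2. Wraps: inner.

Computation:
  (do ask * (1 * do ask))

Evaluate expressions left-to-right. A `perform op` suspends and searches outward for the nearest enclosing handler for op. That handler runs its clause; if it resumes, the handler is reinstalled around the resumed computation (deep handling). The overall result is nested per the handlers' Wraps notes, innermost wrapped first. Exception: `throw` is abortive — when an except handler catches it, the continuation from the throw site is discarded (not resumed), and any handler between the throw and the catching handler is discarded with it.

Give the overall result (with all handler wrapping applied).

Answer: (4, 3)

Evaluation trace:
ask @ H2 ⇒ 2
ask @ H2 ⇒ 2
H0 returns (4, 3)
H1 returns (4, 3)
H2 returns (4, 3)
= (4, 3)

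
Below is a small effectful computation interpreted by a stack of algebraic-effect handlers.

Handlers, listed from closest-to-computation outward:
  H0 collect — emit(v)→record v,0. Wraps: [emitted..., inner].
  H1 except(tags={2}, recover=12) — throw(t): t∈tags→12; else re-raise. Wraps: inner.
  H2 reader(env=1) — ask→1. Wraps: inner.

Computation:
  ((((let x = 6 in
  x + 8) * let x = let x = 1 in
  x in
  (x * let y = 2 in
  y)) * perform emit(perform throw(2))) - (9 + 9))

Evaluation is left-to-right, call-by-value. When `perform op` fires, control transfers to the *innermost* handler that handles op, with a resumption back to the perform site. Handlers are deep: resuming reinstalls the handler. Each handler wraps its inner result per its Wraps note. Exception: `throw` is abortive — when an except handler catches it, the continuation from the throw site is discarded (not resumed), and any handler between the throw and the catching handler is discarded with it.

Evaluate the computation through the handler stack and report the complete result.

Evaluation trace:
throw(2) @ H1 caught ⇒ 12
H2 returns 12
= 12

Answer: 12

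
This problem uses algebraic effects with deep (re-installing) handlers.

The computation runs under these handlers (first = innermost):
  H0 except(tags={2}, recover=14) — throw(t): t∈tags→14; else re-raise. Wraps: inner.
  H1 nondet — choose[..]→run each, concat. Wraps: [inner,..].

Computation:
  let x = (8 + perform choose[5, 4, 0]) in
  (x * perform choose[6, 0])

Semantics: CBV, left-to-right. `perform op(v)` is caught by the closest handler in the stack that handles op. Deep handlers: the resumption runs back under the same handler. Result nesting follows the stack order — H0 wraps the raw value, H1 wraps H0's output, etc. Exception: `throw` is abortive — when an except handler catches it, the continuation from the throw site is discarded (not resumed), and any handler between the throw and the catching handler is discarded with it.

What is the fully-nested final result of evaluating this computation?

Step-by-step:
choose[5, 4, 0] @ H1
  branch[0] choose=5:
    choose[6, 0] @ H1
      branch[0] choose=6:
        H0 returns 78
        H1 returns [78]
      branch[1] choose=0:
        H0 returns 0
        H1 returns [0]
  branch[1] choose=4:
    choose[6, 0] @ H1
      branch[0] choose=6:
        H0 returns 72
        H1 returns [72]
      branch[1] choose=0:
        H0 returns 0
        H1 returns [0]
  branch[2] choose=0:
    choose[6, 0] @ H1
      branch[0] choose=6:
        H0 returns 48
        H1 returns [48]
      branch[1] choose=0:
        H0 returns 0
        H1 returns [0]
= [78, 0, 72, 0, 48, 0]

Answer: [78, 0, 72, 0, 48, 0]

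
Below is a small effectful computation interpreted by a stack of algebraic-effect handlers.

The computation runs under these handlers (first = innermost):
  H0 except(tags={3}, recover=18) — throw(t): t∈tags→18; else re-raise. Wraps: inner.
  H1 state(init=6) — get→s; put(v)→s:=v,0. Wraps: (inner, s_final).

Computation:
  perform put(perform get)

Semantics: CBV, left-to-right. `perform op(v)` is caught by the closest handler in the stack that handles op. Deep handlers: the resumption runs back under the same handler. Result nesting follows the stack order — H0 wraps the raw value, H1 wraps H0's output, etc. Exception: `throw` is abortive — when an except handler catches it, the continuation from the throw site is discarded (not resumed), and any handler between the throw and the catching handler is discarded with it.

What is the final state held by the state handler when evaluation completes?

Answer: 6

Step-by-step:
get @ H1 ⇒ 6
put(6) @ H1 ⇒ s:=6
H0 returns 0
H1 returns (0, 6)
= (0, 6)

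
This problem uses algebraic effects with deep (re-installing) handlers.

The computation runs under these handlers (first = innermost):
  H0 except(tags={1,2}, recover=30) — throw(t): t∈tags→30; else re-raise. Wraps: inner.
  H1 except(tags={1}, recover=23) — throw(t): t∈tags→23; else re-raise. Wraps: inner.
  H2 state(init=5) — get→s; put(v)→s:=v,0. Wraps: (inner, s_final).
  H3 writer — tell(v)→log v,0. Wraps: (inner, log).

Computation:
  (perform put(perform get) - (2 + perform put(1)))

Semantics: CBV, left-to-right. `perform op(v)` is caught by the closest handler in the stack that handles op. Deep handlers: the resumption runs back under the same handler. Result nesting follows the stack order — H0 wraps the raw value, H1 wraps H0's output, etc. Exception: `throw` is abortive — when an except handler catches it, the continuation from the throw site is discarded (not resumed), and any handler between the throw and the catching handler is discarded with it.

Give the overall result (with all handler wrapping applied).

Step-by-step:
get @ H2 ⇒ 5
put(5) @ H2 ⇒ s:=5
put(1) @ H2 ⇒ s:=1
H0 returns -2
H1 returns -2
H2 returns (-2, 1)
H3 returns ((-2, 1), ())
= ((-2, 1), ())

Answer: ((-2, 1), ())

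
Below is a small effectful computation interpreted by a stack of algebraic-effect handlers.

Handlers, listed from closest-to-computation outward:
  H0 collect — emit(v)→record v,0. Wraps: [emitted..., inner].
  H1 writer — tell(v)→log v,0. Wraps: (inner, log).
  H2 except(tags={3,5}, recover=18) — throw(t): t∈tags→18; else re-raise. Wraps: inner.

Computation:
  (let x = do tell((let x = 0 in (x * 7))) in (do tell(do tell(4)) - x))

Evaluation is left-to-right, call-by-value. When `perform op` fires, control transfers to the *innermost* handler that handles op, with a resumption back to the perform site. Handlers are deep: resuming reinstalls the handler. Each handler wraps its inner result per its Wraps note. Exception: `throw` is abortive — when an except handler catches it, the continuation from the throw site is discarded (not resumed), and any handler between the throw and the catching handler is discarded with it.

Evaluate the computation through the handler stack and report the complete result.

Evaluation trace:
tell(0) @ H1 ⇒ log+=0
tell(4) @ H1 ⇒ log+=4
tell(0) @ H1 ⇒ log+=0
H0 returns [0]
H1 returns ([0], (0, 4, 0))
H2 returns ([0], (0, 4, 0))
= ([0], (0, 4, 0))

Answer: ([0], (0, 4, 0))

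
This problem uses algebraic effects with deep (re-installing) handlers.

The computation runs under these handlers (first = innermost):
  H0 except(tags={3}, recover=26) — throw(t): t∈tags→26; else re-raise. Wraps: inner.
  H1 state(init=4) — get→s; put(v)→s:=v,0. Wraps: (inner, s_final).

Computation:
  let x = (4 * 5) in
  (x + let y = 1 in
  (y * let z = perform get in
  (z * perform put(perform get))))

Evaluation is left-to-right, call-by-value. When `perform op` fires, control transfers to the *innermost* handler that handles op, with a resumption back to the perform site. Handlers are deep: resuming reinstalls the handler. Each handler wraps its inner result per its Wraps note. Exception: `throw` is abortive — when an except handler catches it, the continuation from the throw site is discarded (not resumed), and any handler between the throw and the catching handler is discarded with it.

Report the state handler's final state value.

Working:
get @ H1 ⇒ 4
get @ H1 ⇒ 4
put(4) @ H1 ⇒ s:=4
H0 returns 20
H1 returns (20, 4)
= (20, 4)

Answer: 4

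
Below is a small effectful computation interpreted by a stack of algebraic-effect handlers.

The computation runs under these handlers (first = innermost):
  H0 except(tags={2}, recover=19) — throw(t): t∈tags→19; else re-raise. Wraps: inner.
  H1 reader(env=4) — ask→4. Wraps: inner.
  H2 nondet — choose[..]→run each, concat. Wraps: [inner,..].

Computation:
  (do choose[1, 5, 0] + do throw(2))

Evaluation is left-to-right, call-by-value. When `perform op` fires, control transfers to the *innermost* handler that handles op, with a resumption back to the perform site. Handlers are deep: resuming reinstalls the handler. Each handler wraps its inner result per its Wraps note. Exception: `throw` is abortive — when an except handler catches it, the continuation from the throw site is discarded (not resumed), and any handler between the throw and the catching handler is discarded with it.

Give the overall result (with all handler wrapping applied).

Evaluation trace:
choose[1, 5, 0] @ H2
  branch[0] choose=1:
    throw(2) @ H0 caught ⇒ 19
    H1 returns 19
    H2 returns [19]
  branch[1] choose=5:
    throw(2) @ H0 caught ⇒ 19
    H1 returns 19
    H2 returns [19]
  branch[2] choose=0:
    throw(2) @ H0 caught ⇒ 19
    H1 returns 19
    H2 returns [19]
= [19, 19, 19]

Answer: [19, 19, 19]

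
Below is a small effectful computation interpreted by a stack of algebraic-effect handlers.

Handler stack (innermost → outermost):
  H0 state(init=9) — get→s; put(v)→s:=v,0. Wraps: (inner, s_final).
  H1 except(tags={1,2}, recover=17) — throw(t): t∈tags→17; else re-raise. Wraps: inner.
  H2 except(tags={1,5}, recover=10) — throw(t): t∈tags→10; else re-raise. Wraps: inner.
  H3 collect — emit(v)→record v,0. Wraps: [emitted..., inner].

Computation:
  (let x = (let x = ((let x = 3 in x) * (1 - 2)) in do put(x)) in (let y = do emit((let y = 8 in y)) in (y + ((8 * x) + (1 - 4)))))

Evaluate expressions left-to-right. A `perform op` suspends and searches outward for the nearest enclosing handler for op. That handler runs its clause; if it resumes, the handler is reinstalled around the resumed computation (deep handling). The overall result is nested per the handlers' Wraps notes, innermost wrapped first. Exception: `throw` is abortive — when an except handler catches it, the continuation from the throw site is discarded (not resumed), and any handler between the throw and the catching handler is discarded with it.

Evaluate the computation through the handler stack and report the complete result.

Step-by-step:
put(-3) @ H0 ⇒ s:=-3
emit(8) @ H3 ⇒ out+=8
H0 returns (-3, -3)
H1 returns (-3, -3)
H2 returns (-3, -3)
H3 returns [8, (-3, -3)]
= [8, (-3, -3)]

Answer: [8, (-3, -3)]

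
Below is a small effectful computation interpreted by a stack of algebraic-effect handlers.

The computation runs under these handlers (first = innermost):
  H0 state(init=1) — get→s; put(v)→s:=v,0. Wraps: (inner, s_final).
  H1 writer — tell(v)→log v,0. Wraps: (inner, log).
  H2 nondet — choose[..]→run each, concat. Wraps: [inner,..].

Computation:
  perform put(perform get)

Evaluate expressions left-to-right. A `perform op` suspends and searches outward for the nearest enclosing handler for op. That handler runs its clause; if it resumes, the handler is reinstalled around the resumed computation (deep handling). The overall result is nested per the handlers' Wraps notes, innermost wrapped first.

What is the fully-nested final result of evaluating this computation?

Answer: [((0, 1), ())]

Evaluation trace:
get @ H0 ⇒ 1
put(1) @ H0 ⇒ s:=1
H0 returns (0, 1)
H1 returns ((0, 1), ())
H2 returns [((0, 1), ())]
= [((0, 1), ())]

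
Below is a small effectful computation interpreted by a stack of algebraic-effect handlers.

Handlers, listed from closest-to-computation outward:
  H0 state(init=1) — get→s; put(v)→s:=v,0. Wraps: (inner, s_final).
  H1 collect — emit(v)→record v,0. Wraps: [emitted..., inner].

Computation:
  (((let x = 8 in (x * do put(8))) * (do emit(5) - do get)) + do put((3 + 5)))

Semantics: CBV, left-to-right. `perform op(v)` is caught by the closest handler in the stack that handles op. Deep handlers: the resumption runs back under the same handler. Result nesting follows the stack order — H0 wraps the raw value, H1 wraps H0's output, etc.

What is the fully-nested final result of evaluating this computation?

Evaluation trace:
put(8) @ H0 ⇒ s:=8
emit(5) @ H1 ⇒ out+=5
get @ H0 ⇒ 8
put(8) @ H0 ⇒ s:=8
H0 returns (0, 8)
H1 returns [5, (0, 8)]
= [5, (0, 8)]

Answer: [5, (0, 8)]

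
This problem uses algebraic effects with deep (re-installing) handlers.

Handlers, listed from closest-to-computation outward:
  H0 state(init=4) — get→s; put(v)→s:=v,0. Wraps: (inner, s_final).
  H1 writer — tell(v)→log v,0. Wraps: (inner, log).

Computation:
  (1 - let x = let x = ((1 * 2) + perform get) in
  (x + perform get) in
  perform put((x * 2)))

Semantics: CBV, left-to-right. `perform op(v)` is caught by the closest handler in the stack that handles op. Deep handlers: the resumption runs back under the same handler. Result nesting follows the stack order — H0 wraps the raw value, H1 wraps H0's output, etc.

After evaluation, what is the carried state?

Answer: 20

Evaluation trace:
get @ H0 ⇒ 4
get @ H0 ⇒ 4
put(20) @ H0 ⇒ s:=20
H0 returns (1, 20)
H1 returns ((1, 20), ())
= ((1, 20), ())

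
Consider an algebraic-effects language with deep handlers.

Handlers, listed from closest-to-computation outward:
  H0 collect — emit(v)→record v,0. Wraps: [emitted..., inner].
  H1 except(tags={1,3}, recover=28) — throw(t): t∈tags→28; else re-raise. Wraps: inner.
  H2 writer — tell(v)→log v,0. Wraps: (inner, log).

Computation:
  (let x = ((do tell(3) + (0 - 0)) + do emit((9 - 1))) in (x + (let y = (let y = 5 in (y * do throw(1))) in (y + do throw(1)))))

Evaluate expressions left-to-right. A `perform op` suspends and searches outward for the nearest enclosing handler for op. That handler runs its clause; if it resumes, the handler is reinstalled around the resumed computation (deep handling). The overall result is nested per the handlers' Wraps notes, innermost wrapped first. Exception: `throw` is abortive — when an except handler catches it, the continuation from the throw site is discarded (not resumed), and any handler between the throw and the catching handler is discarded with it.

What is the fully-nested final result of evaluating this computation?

Step-by-step:
tell(3) @ H2 ⇒ log+=3
emit(8) @ H0 ⇒ out+=8
throw(1) @ H1 caught ⇒ 28
H2 returns (28, (3))
= (28, (3))

Answer: (28, (3))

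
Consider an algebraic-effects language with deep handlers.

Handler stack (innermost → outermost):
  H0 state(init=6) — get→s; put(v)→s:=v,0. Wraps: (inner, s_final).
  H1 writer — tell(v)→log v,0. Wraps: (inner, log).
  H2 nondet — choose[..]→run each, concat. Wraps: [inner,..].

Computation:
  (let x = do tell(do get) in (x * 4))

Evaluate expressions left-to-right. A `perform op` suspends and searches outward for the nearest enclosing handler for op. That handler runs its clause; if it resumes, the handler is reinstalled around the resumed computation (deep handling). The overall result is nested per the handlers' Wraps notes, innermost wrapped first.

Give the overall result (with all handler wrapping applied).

Answer: [((0, 6), (6))]

Working:
get @ H0 ⇒ 6
tell(6) @ H1 ⇒ log+=6
H0 returns (0, 6)
H1 returns ((0, 6), (6))
H2 returns [((0, 6), (6))]
= [((0, 6), (6))]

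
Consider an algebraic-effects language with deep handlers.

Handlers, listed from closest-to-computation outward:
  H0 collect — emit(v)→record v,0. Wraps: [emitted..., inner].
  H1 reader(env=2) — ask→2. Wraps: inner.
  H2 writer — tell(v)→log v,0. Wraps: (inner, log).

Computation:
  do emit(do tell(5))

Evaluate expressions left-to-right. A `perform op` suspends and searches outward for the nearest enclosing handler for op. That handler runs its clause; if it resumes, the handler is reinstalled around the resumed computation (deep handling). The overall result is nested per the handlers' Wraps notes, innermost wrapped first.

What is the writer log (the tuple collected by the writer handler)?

Answer: (5)

Step-by-step:
tell(5) @ H2 ⇒ log+=5
emit(0) @ H0 ⇒ out+=0
H0 returns [0, 0]
H1 returns [0, 0]
H2 returns ([0, 0], (5))
= ([0, 0], (5))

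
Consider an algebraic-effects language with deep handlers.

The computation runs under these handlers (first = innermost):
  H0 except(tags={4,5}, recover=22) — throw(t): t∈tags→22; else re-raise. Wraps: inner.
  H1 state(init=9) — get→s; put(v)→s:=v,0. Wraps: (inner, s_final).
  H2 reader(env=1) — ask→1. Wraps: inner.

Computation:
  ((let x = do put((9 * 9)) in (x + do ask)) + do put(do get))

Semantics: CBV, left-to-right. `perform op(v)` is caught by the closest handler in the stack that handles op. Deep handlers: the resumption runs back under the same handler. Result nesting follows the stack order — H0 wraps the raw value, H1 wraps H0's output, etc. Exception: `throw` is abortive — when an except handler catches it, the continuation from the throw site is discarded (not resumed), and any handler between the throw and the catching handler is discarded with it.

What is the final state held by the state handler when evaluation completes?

Step-by-step:
put(81) @ H1 ⇒ s:=81
ask @ H2 ⇒ 1
get @ H1 ⇒ 81
put(81) @ H1 ⇒ s:=81
H0 returns 1
H1 returns (1, 81)
H2 returns (1, 81)
= (1, 81)

Answer: 81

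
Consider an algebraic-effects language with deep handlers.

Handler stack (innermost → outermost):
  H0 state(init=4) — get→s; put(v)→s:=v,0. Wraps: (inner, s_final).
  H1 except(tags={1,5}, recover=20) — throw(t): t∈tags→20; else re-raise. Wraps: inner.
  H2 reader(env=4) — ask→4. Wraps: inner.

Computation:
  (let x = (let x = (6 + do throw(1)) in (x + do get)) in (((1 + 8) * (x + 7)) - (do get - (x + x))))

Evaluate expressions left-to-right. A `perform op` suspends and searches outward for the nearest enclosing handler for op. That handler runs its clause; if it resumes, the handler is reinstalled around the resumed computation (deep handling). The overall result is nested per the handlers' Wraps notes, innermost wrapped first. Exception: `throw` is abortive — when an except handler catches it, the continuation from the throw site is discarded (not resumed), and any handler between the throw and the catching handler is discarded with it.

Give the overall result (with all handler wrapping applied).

Answer: 20

Step-by-step:
throw(1) @ H1 caught ⇒ 20
H2 returns 20
= 20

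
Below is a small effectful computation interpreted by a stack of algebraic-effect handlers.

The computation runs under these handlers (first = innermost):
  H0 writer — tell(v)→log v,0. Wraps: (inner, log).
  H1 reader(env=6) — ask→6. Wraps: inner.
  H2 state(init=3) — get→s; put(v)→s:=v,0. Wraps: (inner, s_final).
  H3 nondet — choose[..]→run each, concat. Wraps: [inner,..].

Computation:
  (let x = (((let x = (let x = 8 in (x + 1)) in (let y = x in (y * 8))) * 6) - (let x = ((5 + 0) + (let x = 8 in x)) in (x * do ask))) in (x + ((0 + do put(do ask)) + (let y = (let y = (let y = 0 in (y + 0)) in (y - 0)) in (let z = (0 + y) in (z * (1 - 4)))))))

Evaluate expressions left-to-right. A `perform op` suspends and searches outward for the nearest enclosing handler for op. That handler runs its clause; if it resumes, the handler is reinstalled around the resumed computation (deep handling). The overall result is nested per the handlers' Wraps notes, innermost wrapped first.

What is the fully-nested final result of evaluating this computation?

Answer: [((354, ()), 6)]

Step-by-step:
ask @ H1 ⇒ 6
ask @ H1 ⇒ 6
put(6) @ H2 ⇒ s:=6
H0 returns (354, ())
H1 returns (354, ())
H2 returns ((354, ()), 6)
H3 returns [((354, ()), 6)]
= [((354, ()), 6)]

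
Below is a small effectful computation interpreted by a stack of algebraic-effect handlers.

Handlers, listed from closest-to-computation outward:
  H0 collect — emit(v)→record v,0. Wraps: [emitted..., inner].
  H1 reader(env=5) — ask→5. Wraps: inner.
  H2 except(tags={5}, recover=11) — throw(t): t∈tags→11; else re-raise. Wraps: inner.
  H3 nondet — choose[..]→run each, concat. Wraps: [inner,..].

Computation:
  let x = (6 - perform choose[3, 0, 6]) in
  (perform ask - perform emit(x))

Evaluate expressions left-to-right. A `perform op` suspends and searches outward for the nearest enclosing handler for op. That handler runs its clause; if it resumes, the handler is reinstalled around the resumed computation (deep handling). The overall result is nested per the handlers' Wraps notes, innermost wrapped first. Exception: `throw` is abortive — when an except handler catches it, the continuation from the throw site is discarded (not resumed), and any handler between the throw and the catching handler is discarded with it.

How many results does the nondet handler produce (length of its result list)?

Evaluation trace:
choose[3, 0, 6] @ H3
  branch[0] choose=3:
    ask @ H1 ⇒ 5
    emit(3) @ H0 ⇒ out+=3
    H0 returns [3, 5]
    H1 returns [3, 5]
    H2 returns [3, 5]
    H3 returns [[3, 5]]
  branch[1] choose=0:
    ask @ H1 ⇒ 5
    emit(6) @ H0 ⇒ out+=6
    H0 returns [6, 5]
    H1 returns [6, 5]
    H2 returns [6, 5]
    H3 returns [[6, 5]]
  branch[2] choose=6:
    ask @ H1 ⇒ 5
    emit(0) @ H0 ⇒ out+=0
    H0 returns [0, 5]
    H1 returns [0, 5]
    H2 returns [0, 5]
    H3 returns [[0, 5]]
= [[3, 5], [6, 5], [0, 5]]

Answer: 3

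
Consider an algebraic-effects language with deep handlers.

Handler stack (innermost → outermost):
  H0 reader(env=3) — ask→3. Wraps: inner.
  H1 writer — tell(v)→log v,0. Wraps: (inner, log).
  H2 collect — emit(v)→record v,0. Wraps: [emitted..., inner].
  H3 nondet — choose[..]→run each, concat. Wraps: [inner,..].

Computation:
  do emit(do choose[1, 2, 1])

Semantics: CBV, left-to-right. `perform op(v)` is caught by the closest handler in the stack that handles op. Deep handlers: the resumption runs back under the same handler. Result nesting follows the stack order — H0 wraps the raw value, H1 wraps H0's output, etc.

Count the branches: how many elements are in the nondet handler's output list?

Step-by-step:
choose[1, 2, 1] @ H3
  branch[0] choose=1:
    emit(1) @ H2 ⇒ out+=1
    H0 returns 0
    H1 returns (0, ())
    H2 returns [1, (0, ())]
    H3 returns [[1, (0, ())]]
  branch[1] choose=2:
    emit(2) @ H2 ⇒ out+=2
    H0 returns 0
    H1 returns (0, ())
    H2 returns [2, (0, ())]
    H3 returns [[2, (0, ())]]
  branch[2] choose=1:
    emit(1) @ H2 ⇒ out+=1
    H0 returns 0
    H1 returns (0, ())
    H2 returns [1, (0, ())]
    H3 returns [[1, (0, ())]]
= [[1, (0, ())], [2, (0, ())], [1, (0, ())]]

Answer: 3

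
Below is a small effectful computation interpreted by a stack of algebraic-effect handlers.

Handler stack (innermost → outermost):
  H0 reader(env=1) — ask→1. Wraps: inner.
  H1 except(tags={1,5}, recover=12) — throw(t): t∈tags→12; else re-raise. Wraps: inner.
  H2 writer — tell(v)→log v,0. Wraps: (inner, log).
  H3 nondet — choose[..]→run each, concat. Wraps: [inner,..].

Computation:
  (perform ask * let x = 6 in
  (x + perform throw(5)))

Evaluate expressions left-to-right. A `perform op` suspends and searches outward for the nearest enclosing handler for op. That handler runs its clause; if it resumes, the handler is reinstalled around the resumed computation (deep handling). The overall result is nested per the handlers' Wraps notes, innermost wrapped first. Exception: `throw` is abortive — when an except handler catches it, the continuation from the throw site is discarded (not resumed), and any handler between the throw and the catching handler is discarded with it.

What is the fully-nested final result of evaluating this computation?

Step-by-step:
ask @ H0 ⇒ 1
throw(5) @ H1 caught ⇒ 12
H2 returns (12, ())
H3 returns [(12, ())]
= [(12, ())]

Answer: [(12, ())]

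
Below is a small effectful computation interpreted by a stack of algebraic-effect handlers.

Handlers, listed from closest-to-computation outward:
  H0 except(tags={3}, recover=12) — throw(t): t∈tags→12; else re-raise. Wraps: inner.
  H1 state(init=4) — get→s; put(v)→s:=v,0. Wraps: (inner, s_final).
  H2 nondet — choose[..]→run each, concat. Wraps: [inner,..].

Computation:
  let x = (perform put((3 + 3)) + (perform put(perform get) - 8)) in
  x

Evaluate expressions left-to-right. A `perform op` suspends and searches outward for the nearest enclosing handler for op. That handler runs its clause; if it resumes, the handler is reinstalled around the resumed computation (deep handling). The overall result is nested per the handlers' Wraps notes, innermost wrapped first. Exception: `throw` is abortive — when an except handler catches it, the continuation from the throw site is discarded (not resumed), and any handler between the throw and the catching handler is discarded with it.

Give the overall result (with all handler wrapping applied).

Answer: [(-8, 6)]

Evaluation trace:
put(6) @ H1 ⇒ s:=6
get @ H1 ⇒ 6
put(6) @ H1 ⇒ s:=6
H0 returns -8
H1 returns (-8, 6)
H2 returns [(-8, 6)]
= [(-8, 6)]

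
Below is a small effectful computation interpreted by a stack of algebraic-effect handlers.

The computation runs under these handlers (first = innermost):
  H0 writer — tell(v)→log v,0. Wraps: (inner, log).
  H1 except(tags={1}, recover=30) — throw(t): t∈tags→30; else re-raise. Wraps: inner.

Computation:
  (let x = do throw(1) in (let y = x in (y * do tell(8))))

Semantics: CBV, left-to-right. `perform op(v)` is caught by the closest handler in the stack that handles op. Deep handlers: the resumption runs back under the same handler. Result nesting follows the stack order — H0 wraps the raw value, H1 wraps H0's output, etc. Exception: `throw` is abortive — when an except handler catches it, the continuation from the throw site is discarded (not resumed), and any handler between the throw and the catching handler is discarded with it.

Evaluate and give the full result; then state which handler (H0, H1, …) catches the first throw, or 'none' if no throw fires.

Answer: 30 ; first throw caught by: H1

Working:
throw(1) @ H1 caught ⇒ 30
= 30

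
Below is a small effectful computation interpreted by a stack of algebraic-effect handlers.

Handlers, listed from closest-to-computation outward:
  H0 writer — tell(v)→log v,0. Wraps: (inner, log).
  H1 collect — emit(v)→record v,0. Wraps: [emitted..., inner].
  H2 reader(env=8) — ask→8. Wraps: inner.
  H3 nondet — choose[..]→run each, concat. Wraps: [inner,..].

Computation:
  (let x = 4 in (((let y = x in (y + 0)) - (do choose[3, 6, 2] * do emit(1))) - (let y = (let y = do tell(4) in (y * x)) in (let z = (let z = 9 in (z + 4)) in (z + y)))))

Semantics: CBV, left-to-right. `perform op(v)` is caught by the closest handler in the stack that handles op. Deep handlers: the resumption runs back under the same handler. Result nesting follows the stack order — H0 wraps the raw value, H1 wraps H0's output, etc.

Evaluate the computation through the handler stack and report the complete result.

Evaluation trace:
choose[3, 6, 2] @ H3
  branch[0] choose=3:
    emit(1) @ H1 ⇒ out+=1
    tell(4) @ H0 ⇒ log+=4
    H0 returns (-9, (4))
    H1 returns [1, (-9, (4))]
    H2 returns [1, (-9, (4))]
    H3 returns [[1, (-9, (4))]]
  branch[1] choose=6:
    emit(1) @ H1 ⇒ out+=1
    tell(4) @ H0 ⇒ log+=4
    H0 returns (-9, (4))
    H1 returns [1, (-9, (4))]
    H2 returns [1, (-9, (4))]
    H3 returns [[1, (-9, (4))]]
  branch[2] choose=2:
    emit(1) @ H1 ⇒ out+=1
    tell(4) @ H0 ⇒ log+=4
    H0 returns (-9, (4))
    H1 returns [1, (-9, (4))]
    H2 returns [1, (-9, (4))]
    H3 returns [[1, (-9, (4))]]
= [[1, (-9, (4))], [1, (-9, (4))], [1, (-9, (4))]]

Answer: [[1, (-9, (4))], [1, (-9, (4))], [1, (-9, (4))]]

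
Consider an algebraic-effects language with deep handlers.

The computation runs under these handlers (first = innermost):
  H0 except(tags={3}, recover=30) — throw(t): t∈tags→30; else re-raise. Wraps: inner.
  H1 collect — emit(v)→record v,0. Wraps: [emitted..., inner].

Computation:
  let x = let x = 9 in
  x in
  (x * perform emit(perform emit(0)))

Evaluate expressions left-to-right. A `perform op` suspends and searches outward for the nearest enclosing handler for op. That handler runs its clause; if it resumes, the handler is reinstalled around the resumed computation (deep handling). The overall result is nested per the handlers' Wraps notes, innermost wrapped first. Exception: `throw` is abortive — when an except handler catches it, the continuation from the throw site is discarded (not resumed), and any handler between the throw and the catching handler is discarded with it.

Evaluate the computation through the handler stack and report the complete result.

Answer: [0, 0, 0]

Step-by-step:
emit(0) @ H1 ⇒ out+=0
emit(0) @ H1 ⇒ out+=0
H0 returns 0
H1 returns [0, 0, 0]
= [0, 0, 0]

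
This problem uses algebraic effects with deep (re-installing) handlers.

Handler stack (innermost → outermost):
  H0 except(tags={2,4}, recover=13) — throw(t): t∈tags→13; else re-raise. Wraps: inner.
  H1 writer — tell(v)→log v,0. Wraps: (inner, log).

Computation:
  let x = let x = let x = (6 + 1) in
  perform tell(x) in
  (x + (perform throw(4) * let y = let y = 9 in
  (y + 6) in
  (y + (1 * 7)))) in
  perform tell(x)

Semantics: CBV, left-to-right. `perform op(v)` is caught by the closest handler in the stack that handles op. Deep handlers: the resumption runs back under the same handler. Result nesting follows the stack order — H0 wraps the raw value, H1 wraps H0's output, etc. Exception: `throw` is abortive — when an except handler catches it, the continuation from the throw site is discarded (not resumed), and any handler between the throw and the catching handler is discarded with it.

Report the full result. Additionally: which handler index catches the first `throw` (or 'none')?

Answer: (13, (7)) ; first throw caught by: H0

Working:
tell(7) @ H1 ⇒ log+=7
throw(4) @ H0 caught ⇒ 13
H1 returns (13, (7))
= (13, (7))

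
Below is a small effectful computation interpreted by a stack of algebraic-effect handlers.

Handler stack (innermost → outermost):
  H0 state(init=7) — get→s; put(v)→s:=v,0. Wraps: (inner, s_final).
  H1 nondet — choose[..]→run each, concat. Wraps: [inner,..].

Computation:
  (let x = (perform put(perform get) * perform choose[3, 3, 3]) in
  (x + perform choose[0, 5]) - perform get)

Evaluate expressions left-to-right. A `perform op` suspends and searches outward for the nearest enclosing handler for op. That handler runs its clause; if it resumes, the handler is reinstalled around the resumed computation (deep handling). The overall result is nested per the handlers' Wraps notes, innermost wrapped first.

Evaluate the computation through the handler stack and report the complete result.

Answer: [(-7, 7), (-2, 7), (-7, 7), (-2, 7), (-7, 7), (-2, 7)]

Evaluation trace:
get @ H0 ⇒ 7
put(7) @ H0 ⇒ s:=7
choose[3, 3, 3] @ H1
  branch[0] choose=3:
    choose[0, 5] @ H1
      branch[0] choose=0:
        get @ H0 ⇒ 7
        H0 returns (-7, 7)
        H1 returns [(-7, 7)]
      branch[1] choose=5:
        get @ H0 ⇒ 7
        H0 returns (-2, 7)
        H1 returns [(-2, 7)]
  branch[1] choose=3:
    choose[0, 5] @ H1
      branch[0] choose=0:
        get @ H0 ⇒ 7
        H0 returns (-7, 7)
        H1 returns [(-7, 7)]
      branch[1] choose=5:
        get @ H0 ⇒ 7
        H0 returns (-2, 7)
        H1 returns [(-2, 7)]
  branch[2] choose=3:
    choose[0, 5] @ H1
      branch[0] choose=0:
        get @ H0 ⇒ 7
        H0 returns (-7, 7)
        H1 returns [(-7, 7)]
      branch[1] choose=5:
        get @ H0 ⇒ 7
        H0 returns (-2, 7)
        H1 returns [(-2, 7)]
= [(-7, 7), (-2, 7), (-7, 7), (-2, 7), (-7, 7), (-2, 7)]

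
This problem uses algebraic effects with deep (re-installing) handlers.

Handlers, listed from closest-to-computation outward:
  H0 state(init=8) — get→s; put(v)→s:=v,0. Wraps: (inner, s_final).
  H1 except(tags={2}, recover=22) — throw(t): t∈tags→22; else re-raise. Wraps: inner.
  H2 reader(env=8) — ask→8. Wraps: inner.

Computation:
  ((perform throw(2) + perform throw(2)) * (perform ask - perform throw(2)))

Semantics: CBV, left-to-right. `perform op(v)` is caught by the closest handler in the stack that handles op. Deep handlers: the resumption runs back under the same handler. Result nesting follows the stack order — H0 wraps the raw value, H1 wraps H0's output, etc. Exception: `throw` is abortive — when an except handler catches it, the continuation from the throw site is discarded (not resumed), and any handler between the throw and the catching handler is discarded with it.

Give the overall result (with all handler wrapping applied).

Answer: 22

Working:
throw(2) @ H1 caught ⇒ 22
H2 returns 22
= 22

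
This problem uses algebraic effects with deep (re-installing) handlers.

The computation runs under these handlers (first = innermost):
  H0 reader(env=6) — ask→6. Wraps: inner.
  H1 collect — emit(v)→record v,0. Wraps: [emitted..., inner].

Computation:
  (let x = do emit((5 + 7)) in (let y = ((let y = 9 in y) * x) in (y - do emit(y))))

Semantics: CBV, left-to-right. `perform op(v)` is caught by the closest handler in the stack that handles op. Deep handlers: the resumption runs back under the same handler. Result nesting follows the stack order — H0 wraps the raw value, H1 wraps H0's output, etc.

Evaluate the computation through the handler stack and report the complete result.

Working:
emit(12) @ H1 ⇒ out+=12
emit(0) @ H1 ⇒ out+=0
H0 returns 0
H1 returns [12, 0, 0]
= [12, 0, 0]

Answer: [12, 0, 0]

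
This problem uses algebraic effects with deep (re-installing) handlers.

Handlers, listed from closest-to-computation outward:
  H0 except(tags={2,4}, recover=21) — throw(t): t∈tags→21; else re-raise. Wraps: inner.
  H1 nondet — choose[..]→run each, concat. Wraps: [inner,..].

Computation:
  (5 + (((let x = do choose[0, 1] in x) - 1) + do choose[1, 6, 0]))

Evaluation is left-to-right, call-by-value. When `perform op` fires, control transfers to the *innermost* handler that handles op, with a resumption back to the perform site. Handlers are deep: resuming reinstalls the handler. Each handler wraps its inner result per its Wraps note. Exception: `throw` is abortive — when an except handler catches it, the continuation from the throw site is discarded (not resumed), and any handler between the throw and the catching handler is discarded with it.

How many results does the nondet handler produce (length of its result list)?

Answer: 6

Evaluation trace:
choose[0, 1] @ H1
  branch[0] choose=0:
    choose[1, 6, 0] @ H1
      branch[0] choose=1:
        H0 returns 5
        H1 returns [5]
      branch[1] choose=6:
        H0 returns 10
        H1 returns [10]
      branch[2] choose=0:
        H0 returns 4
        H1 returns [4]
  branch[1] choose=1:
    choose[1, 6, 0] @ H1
      branch[0] choose=1:
        H0 returns 6
        H1 returns [6]
      branch[1] choose=6:
        H0 returns 11
        H1 returns [11]
      branch[2] choose=0:
        H0 returns 5
        H1 returns [5]
= [5, 10, 4, 6, 11, 5]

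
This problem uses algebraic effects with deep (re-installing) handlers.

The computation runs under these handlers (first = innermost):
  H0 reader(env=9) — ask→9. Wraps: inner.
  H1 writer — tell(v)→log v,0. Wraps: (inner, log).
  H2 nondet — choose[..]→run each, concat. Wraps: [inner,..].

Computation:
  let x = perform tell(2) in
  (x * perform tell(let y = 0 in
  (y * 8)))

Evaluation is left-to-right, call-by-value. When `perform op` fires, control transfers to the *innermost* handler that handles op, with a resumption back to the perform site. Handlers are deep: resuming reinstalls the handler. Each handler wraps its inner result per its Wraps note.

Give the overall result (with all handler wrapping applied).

Working:
tell(2) @ H1 ⇒ log+=2
tell(0) @ H1 ⇒ log+=0
H0 returns 0
H1 returns (0, (2, 0))
H2 returns [(0, (2, 0))]
= [(0, (2, 0))]

Answer: [(0, (2, 0))]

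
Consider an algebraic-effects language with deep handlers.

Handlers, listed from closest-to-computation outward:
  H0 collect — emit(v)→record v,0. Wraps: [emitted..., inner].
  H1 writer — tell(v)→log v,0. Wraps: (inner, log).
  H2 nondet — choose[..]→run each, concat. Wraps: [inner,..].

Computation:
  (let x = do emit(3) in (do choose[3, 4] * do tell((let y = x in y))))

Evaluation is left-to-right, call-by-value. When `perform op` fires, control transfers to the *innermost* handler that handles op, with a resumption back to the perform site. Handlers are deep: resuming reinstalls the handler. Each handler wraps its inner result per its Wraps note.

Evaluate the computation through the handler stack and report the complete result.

Step-by-step:
emit(3) @ H0 ⇒ out+=3
choose[3, 4] @ H2
  branch[0] choose=3:
    tell(0) @ H1 ⇒ log+=0
    H0 returns [3, 0]
    H1 returns ([3, 0], (0))
    H2 returns [([3, 0], (0))]
  branch[1] choose=4:
    tell(0) @ H1 ⇒ log+=0
    H0 returns [3, 0]
    H1 returns ([3, 0], (0))
    H2 returns [([3, 0], (0))]
= [([3, 0], (0)), ([3, 0], (0))]

Answer: [([3, 0], (0)), ([3, 0], (0))]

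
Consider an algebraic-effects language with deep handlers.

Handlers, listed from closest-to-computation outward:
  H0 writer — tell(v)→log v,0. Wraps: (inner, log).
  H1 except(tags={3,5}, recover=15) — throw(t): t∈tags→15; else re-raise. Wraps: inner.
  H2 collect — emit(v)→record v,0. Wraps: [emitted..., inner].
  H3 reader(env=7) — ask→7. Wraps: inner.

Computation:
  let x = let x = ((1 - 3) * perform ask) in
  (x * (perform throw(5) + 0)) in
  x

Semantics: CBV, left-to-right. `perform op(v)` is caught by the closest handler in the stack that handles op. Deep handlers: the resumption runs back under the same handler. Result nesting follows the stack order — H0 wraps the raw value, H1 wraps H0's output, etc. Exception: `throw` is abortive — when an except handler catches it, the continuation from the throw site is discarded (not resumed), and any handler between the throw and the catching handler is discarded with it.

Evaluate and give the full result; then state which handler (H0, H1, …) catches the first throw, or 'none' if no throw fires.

Answer: [15] ; first throw caught by: H1

Working:
ask @ H3 ⇒ 7
throw(5) @ H1 caught ⇒ 15
H2 returns [15]
H3 returns [15]
= [15]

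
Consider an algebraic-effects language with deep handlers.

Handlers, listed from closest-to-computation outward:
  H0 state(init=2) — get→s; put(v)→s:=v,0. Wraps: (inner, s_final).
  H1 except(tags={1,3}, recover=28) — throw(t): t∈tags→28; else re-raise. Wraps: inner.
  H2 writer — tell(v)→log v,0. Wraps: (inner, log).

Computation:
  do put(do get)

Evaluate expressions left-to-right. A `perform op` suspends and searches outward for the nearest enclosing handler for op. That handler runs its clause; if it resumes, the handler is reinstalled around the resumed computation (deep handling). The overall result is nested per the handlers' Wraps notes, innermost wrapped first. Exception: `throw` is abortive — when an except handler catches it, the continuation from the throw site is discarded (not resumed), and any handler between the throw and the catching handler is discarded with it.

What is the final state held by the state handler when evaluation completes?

Answer: 2

Step-by-step:
get @ H0 ⇒ 2
put(2) @ H0 ⇒ s:=2
H0 returns (0, 2)
H1 returns (0, 2)
H2 returns ((0, 2), ())
= ((0, 2), ())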